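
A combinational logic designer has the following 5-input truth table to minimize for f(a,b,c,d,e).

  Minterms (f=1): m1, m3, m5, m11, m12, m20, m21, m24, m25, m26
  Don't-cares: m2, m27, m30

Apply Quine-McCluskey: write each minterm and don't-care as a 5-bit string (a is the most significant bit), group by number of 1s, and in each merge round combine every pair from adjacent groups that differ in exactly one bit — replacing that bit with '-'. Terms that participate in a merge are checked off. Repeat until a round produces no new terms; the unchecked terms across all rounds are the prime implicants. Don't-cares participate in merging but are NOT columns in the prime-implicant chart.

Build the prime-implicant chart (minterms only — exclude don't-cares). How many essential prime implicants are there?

size-2^0 implicants → 00001(✓)  00010(✓)  00011(✓)  00101(✓)  01011(✓)  01100  10100(✓)  10101(✓)  11000(✓)  11001(✓)  11010(✓)  11011(✓)  11110(✓)
size-2^1 implicants → -0101  -1011  0-011  00-01  000-1  0001-  1010-  11-10  110-0(✓)  110-1(✓)  1100-(✓)  1101-(✓)
size-2^2 implicants → 110--
Unchecked terms (primes): -0101, -1011, 0-011, 00-01, 000-1, 0001-, 01100, 1010-, 11-10, 110--
Minterm coverage:
  m1 ⊆ 00-01,000-1
  m3 ⊆ 0-011,000-1,0001-
  m5 ⊆ -0101,00-01
  m11 ⊆ -1011,0-011
  m12 ⊆ 01100 [E]
  m20 ⊆ 1010- [E]
  m21 ⊆ -0101,1010-
  m24 ⊆ 110-- [E]
  m25 ⊆ 110-- [E]
  m26 ⊆ 11-10,110--
E = {01100, 1010-, 110--}

3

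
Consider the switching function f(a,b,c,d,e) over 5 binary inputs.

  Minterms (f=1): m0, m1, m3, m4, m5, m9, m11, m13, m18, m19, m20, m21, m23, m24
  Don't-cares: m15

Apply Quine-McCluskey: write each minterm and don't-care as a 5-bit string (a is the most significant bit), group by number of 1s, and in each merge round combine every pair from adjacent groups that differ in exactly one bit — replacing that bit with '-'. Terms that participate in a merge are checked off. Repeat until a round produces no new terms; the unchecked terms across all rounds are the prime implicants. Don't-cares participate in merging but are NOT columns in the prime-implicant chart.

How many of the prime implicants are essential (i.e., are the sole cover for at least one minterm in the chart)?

[col 0] 00000*, 00001*, 00011*, 00100*, 00101*, 01001*, 01011*, 01101*, 01111*, 10010*, 10011*, 10100*, 10101*, 10111*, 11000
[col 1] -0011, -0100*, -0101*, 0-001*, 0-011*, 0-101*, 00-00*, 00-01*, 000-1*, 0000-*, 0010-*, 01-01*, 01-11*, 010-1*, 011-1*, 10-11, 1001-, 101-1, 1010-*
[col 2] -010-, 0--01, 0-0-1, 00-0-, 01--1
Prime implicants: -0011, -010-, 0--01, 0-0-1, 00-0-, 01--1, 10-11, 1001-, 101-1, 11000
PI chart (minterm → PIs covering it):
  0 | 00-0-  (sole → essential)
  1 | 0--01,0-0-1,00-0-
  3 | -0011,0-0-1
  4 | -010-,00-0-
  5 | -010-,0--01,00-0-
  9 | 0--01,0-0-1,01--1
  11 | 0-0-1,01--1
  13 | 0--01,01--1
  18 | 1001-  (sole → essential)
  19 | -0011,10-11,1001-
  20 | -010-  (sole → essential)
  21 | -010-,101-1
  23 | 10-11,101-1
  24 | 11000  (sole → essential)
Essential prime implicants: -010-, 00-0-, 1001-, 11000

4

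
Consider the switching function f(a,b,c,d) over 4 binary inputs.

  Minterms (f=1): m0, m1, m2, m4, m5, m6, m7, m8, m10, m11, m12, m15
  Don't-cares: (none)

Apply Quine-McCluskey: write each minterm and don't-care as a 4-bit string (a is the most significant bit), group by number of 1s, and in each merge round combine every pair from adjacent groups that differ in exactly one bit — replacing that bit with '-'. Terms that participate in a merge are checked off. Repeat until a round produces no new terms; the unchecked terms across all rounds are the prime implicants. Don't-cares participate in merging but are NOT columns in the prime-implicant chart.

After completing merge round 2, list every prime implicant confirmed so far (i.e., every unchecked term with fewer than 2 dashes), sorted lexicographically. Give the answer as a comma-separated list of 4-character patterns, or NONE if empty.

-111, 1-11, 101-

Round 0: 0000✓ 0001✓ 0010✓ 0100✓ 0101✓ 0110✓ 0111✓ 1000✓ 1010✓ 1011✓ 1100✓ 1111✓
Round 1: -000✓ -010✓ -100✓ -111 0-00✓ 0-01✓ 0-10✓ 00-0✓ 000-✓ 01-0✓ 01-1✓ 010-✓ 011-✓ 1-00✓ 1-11 10-0✓ 101-
Round 2: --00 -0-0 0--0 0-0- 01--
PIs = {--00, -0-0, -111, 0--0, 0-0-, 01--, 1-11, 101-}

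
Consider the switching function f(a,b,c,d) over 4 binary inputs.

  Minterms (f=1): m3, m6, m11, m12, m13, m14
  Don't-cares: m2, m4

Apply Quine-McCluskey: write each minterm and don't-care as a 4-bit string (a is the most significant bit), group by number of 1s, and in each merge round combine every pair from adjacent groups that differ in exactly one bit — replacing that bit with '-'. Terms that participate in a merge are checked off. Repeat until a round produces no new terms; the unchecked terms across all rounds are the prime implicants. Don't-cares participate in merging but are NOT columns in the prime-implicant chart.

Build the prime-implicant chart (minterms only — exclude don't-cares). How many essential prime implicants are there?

[col 0] 0010*, 0011*, 0100*, 0110*, 1011*, 1100*, 1101*, 1110*
[col 1] -011, -100*, -110*, 0-10, 001-, 01-0*, 11-0*, 110-
[col 2] -1-0
Prime implicants: -011, -1-0, 0-10, 001-, 110-
PI chart (minterm → PIs covering it):
  3 | -011,001-
  6 | -1-0,0-10
  11 | -011  (sole → essential)
  12 | -1-0,110-
  13 | 110-  (sole → essential)
  14 | -1-0  (sole → essential)
Essential prime implicants: -011, -1-0, 110-

3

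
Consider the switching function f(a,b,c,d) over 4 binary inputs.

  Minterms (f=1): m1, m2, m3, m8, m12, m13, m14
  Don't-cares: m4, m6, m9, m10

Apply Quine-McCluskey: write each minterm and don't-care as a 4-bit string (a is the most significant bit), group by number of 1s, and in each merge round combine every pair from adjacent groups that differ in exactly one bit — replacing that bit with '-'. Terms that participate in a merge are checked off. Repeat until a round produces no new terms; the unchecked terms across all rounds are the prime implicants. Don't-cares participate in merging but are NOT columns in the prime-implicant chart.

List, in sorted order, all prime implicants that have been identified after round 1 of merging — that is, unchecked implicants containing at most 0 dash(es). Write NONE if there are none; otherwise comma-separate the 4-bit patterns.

size-2^0 implicants → 0001(✓)  0010(✓)  0011(✓)  0100(✓)  0110(✓)  1000(✓)  1001(✓)  1010(✓)  1100(✓)  1101(✓)  1110(✓)
size-2^1 implicants → -001  -010(✓)  -100(✓)  -110(✓)  0-10(✓)  00-1  001-  01-0(✓)  1-00(✓)  1-01(✓)  1-10(✓)  10-0(✓)  100-(✓)  11-0(✓)  110-(✓)
size-2^2 implicants → --10  -1-0  1--0  1-0-
Unchecked terms (primes): --10, -001, -1-0, 00-1, 001-, 1--0, 1-0-

NONE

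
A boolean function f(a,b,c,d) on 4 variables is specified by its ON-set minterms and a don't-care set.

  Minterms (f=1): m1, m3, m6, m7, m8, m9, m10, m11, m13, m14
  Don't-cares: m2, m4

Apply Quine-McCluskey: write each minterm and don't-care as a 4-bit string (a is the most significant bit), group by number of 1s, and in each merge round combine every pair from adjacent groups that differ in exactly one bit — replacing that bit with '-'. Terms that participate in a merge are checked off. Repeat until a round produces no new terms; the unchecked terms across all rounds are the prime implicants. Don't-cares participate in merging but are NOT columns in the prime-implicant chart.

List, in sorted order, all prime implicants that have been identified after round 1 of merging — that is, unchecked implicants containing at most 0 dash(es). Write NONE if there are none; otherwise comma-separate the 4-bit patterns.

NONE

[col 0] 0001*, 0010*, 0011*, 0100*, 0110*, 0111*, 1000*, 1001*, 1010*, 1011*, 1101*, 1110*
[col 1] -001*, -010*, -011*, -110*, 0-10*, 0-11*, 00-1*, 001-*, 01-0, 011-*, 1-01, 1-10*, 10-0*, 10-1*, 100-*, 101-*
[col 2] --10, -0-1, -01-, 0-1-, 10--
Prime implicants: --10, -0-1, -01-, 0-1-, 01-0, 1-01, 10--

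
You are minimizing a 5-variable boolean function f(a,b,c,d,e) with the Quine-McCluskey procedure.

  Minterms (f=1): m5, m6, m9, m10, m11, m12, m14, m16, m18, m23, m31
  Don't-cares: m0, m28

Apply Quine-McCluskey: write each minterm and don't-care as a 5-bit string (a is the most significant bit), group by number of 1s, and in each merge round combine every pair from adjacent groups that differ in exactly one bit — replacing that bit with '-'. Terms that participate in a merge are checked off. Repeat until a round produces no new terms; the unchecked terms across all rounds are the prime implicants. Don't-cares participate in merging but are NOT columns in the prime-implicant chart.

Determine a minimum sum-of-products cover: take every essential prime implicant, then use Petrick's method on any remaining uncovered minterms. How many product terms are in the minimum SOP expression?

7

size-2^0 implicants → 00000(✓)  00101  00110(✓)  01001(✓)  01010(✓)  01011(✓)  01100(✓)  01110(✓)  10000(✓)  10010(✓)  10111(✓)  11100(✓)  11111(✓)
size-2^1 implicants → -0000  -1100  0-110  01-10  010-1  0101-  011-0  1-111  100-0
Unchecked terms (primes): -0000, -1100, 0-110, 00101, 01-10, 010-1, 0101-, 011-0, 1-111, 100-0
Minterm coverage:
  m5 ⊆ 00101 [E]
  m6 ⊆ 0-110 [E]
  m9 ⊆ 010-1 [E]
  m10 ⊆ 01-10,0101-
  m11 ⊆ 010-1,0101-
  m12 ⊆ -1100,011-0
  m14 ⊆ 0-110,01-10,011-0
  m16 ⊆ -0000,100-0
  m18 ⊆ 100-0 [E]
  m23 ⊆ 1-111 [E]
  m31 ⊆ 1-111 [E]
E = {0-110, 00101, 010-1, 1-111, 100-0}
Petrick residual → -1100, 01-10
Cover = bcd'e' + a'cde' + a'b'cd'e + a'bde' + a'bc'e + acde + ab'c'e'  |cover|=7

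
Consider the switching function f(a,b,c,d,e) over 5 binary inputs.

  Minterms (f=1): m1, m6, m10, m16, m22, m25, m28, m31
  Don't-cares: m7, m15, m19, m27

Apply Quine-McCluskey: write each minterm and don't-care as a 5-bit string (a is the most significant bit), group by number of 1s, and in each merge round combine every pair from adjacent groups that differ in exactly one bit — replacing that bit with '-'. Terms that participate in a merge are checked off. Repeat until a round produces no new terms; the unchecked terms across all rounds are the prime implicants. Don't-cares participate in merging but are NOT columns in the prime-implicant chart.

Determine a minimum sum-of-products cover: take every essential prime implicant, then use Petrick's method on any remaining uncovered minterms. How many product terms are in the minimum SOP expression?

7

[col 0] 00001, 00110*, 00111*, 01010, 01111*, 10000, 10011*, 10110*, 11001*, 11011*, 11100, 11111*
[col 1] -0110, -1111, 0-111, 0011-, 1-011, 11-11, 110-1
Prime implicants: -0110, -1111, 0-111, 00001, 0011-, 01010, 1-011, 10000, 11-11, 110-1, 11100
PI chart (minterm → PIs covering it):
  1 | 00001  (sole → essential)
  6 | -0110,0011-
  10 | 01010  (sole → essential)
  16 | 10000  (sole → essential)
  22 | -0110  (sole → essential)
  25 | 110-1  (sole → essential)
  28 | 11100  (sole → essential)
  31 | -1111,11-11
Essential prime implicants: -0110, 00001, 01010, 10000, 110-1, 11100
Petrick residual → -1111
Minimum SOP uses 7 PIs: b'cde' + bcde + a'b'c'd'e + a'bc'de' + ab'c'd'e' + abc'e + abcd'e'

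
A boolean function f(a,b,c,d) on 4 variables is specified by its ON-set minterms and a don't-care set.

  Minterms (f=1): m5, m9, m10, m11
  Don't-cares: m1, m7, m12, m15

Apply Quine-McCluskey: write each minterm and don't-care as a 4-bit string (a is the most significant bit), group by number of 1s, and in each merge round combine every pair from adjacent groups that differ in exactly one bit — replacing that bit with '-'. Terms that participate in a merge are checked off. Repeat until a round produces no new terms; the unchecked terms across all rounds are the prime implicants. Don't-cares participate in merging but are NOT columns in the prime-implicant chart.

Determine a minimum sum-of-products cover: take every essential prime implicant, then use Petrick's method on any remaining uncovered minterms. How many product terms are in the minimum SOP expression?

3

Round 0: 0001✓ 0101✓ 0111✓ 1001✓ 1010✓ 1011✓ 1100 1111✓
Round 1: -001 -111 0-01 01-1 1-11 10-1 101-
PIs = {-001, -111, 0-01, 01-1, 1-11, 10-1, 101-, 1100}
Coverage chart:
  m5: 0-01,01-1
  m9: -001,10-1
  m10: 101- ←essential
  m11: 1-11,10-1,101-
Essential: 101-
Petrick residual → -001, 0-01
Min cover (3 terms): b'c'd + a'c'd + ab'c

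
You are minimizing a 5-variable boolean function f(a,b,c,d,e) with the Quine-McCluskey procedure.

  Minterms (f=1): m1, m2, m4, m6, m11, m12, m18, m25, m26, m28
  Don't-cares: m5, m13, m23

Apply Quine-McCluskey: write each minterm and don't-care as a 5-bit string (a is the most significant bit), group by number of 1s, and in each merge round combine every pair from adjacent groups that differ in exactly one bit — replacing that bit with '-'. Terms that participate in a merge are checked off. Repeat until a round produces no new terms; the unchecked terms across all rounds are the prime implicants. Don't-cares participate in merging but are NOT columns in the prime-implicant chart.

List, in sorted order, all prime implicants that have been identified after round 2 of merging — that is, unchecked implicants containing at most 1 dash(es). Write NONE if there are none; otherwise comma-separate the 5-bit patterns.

[col 0] 00001*, 00010*, 00100*, 00101*, 00110*, 01011, 01100*, 01101*, 10010*, 10111, 11001, 11010*, 11100*
[col 1] -0010, -1100, 0-100*, 0-101*, 00-01, 00-10, 001-0, 0010-*, 0110-*, 1-010
[col 2] 0-10-
Prime implicants: -0010, -1100, 0-10-, 00-01, 00-10, 001-0, 01011, 1-010, 10111, 11001

-0010, -1100, 00-01, 00-10, 001-0, 01011, 1-010, 10111, 11001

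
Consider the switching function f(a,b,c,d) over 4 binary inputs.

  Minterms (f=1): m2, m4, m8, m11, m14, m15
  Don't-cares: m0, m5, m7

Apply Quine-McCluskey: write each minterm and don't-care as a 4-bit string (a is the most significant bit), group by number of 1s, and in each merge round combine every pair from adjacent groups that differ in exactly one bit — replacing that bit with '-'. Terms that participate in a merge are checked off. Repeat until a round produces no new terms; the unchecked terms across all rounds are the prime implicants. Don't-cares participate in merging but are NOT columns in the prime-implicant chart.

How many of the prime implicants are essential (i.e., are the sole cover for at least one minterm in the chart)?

4

size-2^0 implicants → 0000(✓)  0010(✓)  0100(✓)  0101(✓)  0111(✓)  1000(✓)  1011(✓)  1110(✓)  1111(✓)
size-2^1 implicants → -000  -111  0-00  00-0  01-1  010-  1-11  111-
Unchecked terms (primes): -000, -111, 0-00, 00-0, 01-1, 010-, 1-11, 111-
Minterm coverage:
  m2 ⊆ 00-0 [E]
  m4 ⊆ 0-00,010-
  m8 ⊆ -000 [E]
  m11 ⊆ 1-11 [E]
  m14 ⊆ 111- [E]
  m15 ⊆ -111,1-11,111-
E = {-000, 00-0, 1-11, 111-}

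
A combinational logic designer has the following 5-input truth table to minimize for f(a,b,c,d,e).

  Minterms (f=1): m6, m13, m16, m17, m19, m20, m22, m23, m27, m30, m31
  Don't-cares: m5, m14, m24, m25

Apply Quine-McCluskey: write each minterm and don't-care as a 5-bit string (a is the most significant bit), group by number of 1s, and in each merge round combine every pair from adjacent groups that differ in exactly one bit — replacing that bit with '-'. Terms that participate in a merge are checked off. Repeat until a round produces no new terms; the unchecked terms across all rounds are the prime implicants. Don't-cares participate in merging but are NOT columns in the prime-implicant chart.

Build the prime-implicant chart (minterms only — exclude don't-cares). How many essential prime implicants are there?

2

Round 0: 00101✓ 00110✓ 01101✓ 01110✓ 10000✓ 10001✓ 10011✓ 10100✓ 10110✓ 10111✓ 11000✓ 11001✓ 11011✓ 11110✓ 11111✓
Round 1: -0110✓ -1110✓ 0-101 0-110✓ 1-000✓ 1-001✓ 1-011✓ 1-110✓ 1-111✓ 10-00 10-11✓ 100-1✓ 1000-✓ 101-0 1011-✓ 11-11✓ 110-1✓ 1100-✓ 1111-✓
Round 2: --110 1--11 1-0-1 1-00- 1-11-
PIs = {--110, 0-101, 1--11, 1-0-1, 1-00-, 1-11-, 10-00, 101-0}
Coverage chart:
  m6: --110 ←essential
  m13: 0-101 ←essential
  m16: 1-00-,10-00
  m17: 1-0-1,1-00-
  m19: 1--11,1-0-1
  m20: 10-00,101-0
  m22: --110,1-11-,101-0
  m23: 1--11,1-11-
  m27: 1--11,1-0-1
  m30: --110,1-11-
  m31: 1--11,1-11-
Essential: --110, 0-101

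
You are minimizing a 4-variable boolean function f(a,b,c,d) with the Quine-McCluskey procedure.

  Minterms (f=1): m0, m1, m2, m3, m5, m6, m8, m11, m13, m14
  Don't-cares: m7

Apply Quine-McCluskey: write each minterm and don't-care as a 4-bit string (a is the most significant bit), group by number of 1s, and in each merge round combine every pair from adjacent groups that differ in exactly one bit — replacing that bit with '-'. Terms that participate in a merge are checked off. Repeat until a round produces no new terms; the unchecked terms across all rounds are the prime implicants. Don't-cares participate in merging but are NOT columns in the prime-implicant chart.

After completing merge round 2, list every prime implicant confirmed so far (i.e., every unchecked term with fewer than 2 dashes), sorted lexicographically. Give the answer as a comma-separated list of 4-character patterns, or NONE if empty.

Round 0: 0000✓ 0001✓ 0010✓ 0011✓ 0101✓ 0110✓ 0111✓ 1000✓ 1011✓ 1101✓ 1110✓
Round 1: -000 -011 -101 -110 0-01✓ 0-10✓ 0-11✓ 00-0✓ 00-1✓ 000-✓ 001-✓ 01-1✓ 011-✓
Round 2: 0--1 0-1- 00--
PIs = {-000, -011, -101, -110, 0--1, 0-1-, 00--}

-000, -011, -101, -110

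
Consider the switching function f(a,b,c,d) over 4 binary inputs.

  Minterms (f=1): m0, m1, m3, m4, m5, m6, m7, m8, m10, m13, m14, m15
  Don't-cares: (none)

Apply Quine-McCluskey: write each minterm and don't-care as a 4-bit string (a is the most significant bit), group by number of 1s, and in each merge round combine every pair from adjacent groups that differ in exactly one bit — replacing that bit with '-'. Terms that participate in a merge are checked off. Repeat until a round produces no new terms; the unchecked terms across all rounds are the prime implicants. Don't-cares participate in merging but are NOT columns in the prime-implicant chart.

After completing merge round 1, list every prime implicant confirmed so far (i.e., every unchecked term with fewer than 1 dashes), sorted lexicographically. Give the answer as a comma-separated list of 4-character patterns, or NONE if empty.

NONE

Round 0: 0000✓ 0001✓ 0011✓ 0100✓ 0101✓ 0110✓ 0111✓ 1000✓ 1010✓ 1101✓ 1110✓ 1111✓
Round 1: -000 -101✓ -110✓ -111✓ 0-00✓ 0-01✓ 0-11✓ 00-1✓ 000-✓ 01-0✓ 01-1✓ 010-✓ 011-✓ 1-10 10-0 11-1✓ 111-✓
Round 2: -1-1 -11- 0--1 0-0- 01--
PIs = {-000, -1-1, -11-, 0--1, 0-0-, 01--, 1-10, 10-0}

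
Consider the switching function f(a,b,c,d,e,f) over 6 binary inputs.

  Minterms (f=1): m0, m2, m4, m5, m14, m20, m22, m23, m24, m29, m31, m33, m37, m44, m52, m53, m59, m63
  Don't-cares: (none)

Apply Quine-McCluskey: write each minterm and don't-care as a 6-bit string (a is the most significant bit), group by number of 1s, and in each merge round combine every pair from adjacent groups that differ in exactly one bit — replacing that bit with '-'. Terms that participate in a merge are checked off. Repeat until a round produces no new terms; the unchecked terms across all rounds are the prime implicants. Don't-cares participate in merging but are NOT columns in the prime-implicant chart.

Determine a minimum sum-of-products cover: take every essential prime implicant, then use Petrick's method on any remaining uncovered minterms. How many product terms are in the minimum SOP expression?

Round 0: 000000✓ 000010✓ 000100✓ 000101✓ 001110 010100✓ 010110✓ 010111✓ 011000 011101✓ 011111✓ 100001✓ 100101✓ 101100 110100✓ 110101✓ 111011✓ 111111✓
Round 1: -00101 -10100 -11111 0-0100 000-00 0000-0 00010- 01-111 0101-0 01011- 0111-1 1-0101 100-01 11010- 111-11
PIs = {-00101, -10100, -11111, 0-0100, 000-00, 0000-0, 00010-, 001110, 01-111, 0101-0, 01011-, 011000, 0111-1, 1-0101, 100-01, 101100, 11010-, 111-11}
Coverage chart:
  m0: 000-00,0000-0
  m2: 0000-0 ←essential
  m4: 0-0100,000-00,00010-
  m5: -00101,00010-
  m14: 001110 ←essential
  m20: -10100,0-0100,0101-0
  m22: 0101-0,01011-
  m23: 01-111,01011-
  m24: 011000 ←essential
  m29: 0111-1 ←essential
  m31: -11111,01-111,0111-1
  m33: 100-01 ←essential
  m37: -00101,1-0101,100-01
  m44: 101100 ←essential
  m52: -10100,11010-
  m53: 1-0101,11010-
  m59: 111-11 ←essential
  m63: -11111,111-11
Essential: 0000-0, 001110, 011000, 0111-1, 100-01, 101100, 111-11
Petrick residual → -00101, 0-0100, 01011-, 11010-
Min cover (11 terms): b'c'de'f + a'c'de'f' + a'b'c'd'f' + a'b'cdef' + a'bc'de + a'bcd'e'f' + a'bcdf + ab'c'e'f + ab'cde'f' + abc'de' + abcef

11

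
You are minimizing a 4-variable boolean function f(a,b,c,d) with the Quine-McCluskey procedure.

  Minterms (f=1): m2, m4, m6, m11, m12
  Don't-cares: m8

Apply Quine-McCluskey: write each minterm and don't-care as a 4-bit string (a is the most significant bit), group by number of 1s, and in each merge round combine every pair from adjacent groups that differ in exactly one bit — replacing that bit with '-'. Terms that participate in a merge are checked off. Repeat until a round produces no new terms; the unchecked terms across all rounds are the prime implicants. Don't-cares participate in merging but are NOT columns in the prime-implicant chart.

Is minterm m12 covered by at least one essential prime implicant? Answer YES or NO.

NO

Round 0: 0010✓ 0100✓ 0110✓ 1000✓ 1011 1100✓
Round 1: -100 0-10 01-0 1-00
PIs = {-100, 0-10, 01-0, 1-00, 1011}
Coverage chart:
  m2: 0-10 ←essential
  m4: -100,01-0
  m6: 0-10,01-0
  m11: 1011 ←essential
  m12: -100,1-00
Essential: 0-10, 1011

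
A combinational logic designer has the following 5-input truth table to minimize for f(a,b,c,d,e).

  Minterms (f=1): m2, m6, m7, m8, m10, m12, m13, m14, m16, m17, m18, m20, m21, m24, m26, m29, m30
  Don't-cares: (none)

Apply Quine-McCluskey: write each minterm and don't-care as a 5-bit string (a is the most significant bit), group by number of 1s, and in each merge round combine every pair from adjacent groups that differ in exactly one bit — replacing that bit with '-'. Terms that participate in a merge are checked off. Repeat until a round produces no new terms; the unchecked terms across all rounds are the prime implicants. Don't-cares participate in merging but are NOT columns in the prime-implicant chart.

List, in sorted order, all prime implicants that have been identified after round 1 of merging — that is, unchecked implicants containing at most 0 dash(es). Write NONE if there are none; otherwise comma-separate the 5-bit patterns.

NONE

Round 0: 00010✓ 00110✓ 00111✓ 01000✓ 01010✓ 01100✓ 01101✓ 01110✓ 10000✓ 10001✓ 10010✓ 10100✓ 10101✓ 11000✓ 11010✓ 11101✓ 11110✓
Round 1: -0010✓ -1000✓ -1010✓ -1101 -1110✓ 0-010✓ 0-110✓ 00-10✓ 0011- 01-00✓ 01-10✓ 010-0✓ 011-0✓ 0110- 1-000✓ 1-010✓ 1-101 10-00✓ 10-01✓ 100-0✓ 1000-✓ 1010-✓ 11-10✓ 110-0✓
Round 2: --010 -1-10 -10-0 0--10 01--0 1-0-0 10-0-
PIs = {--010, -1-10, -10-0, -1101, 0--10, 0011-, 01--0, 0110-, 1-0-0, 1-101, 10-0-}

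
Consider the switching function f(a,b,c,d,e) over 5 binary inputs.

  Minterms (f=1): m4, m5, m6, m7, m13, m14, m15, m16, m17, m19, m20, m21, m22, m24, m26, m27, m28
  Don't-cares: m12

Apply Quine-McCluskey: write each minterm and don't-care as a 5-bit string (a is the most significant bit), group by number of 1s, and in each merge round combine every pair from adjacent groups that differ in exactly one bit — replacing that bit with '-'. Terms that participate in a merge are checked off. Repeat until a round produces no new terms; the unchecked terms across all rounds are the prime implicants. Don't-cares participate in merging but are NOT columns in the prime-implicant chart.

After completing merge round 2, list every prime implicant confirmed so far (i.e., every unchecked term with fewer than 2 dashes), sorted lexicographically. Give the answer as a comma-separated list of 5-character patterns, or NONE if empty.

1-011, 100-1, 110-0, 1101-

size-2^0 implicants → 00100(✓)  00101(✓)  00110(✓)  00111(✓)  01100(✓)  01101(✓)  01110(✓)  01111(✓)  10000(✓)  10001(✓)  10011(✓)  10100(✓)  10101(✓)  10110(✓)  11000(✓)  11010(✓)  11011(✓)  11100(✓)
size-2^1 implicants → -0100(✓)  -0101(✓)  -0110(✓)  -1100(✓)  0-100(✓)  0-101(✓)  0-110(✓)  0-111(✓)  001-0(✓)  001-1(✓)  0010-(✓)  0011-(✓)  011-0(✓)  011-1(✓)  0110-(✓)  0111-(✓)  1-000(✓)  1-011  1-100(✓)  10-00(✓)  10-01(✓)  100-1  1000-(✓)  101-0(✓)  1010-(✓)  11-00(✓)  110-0  1101-
size-2^2 implicants → --100  -01-0  -010-  0-1-0(✓)  0-1-1(✓)  0-10-(✓)  0-11-(✓)  001--(✓)  011--(✓)  1--00  10-0-
size-2^3 implicants → 0-1--
Unchecked terms (primes): --100, -01-0, -010-, 0-1--, 1--00, 1-011, 10-0-, 100-1, 110-0, 1101-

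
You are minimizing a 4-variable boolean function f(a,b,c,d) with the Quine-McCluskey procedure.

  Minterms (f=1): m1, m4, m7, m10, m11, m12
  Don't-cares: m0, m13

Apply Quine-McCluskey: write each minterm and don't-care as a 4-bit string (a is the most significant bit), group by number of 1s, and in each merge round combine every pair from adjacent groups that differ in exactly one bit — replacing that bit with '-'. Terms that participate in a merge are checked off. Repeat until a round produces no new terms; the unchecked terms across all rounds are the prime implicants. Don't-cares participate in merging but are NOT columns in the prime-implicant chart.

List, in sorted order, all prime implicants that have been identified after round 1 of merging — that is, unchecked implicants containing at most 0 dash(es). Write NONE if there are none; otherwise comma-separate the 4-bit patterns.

0111

[col 0] 0000*, 0001*, 0100*, 0111, 1010*, 1011*, 1100*, 1101*
[col 1] -100, 0-00, 000-, 101-, 110-
Prime implicants: -100, 0-00, 000-, 0111, 101-, 110-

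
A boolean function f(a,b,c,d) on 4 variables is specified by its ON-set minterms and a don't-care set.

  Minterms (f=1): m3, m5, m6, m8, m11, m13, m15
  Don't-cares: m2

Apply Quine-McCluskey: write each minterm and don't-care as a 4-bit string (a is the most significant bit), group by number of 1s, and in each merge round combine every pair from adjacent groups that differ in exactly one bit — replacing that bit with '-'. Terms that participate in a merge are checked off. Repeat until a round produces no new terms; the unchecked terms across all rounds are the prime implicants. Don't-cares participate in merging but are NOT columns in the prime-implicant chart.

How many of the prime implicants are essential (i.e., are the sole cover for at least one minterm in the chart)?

3

[col 0] 0010*, 0011*, 0101*, 0110*, 1000, 1011*, 1101*, 1111*
[col 1] -011, -101, 0-10, 001-, 1-11, 11-1
Prime implicants: -011, -101, 0-10, 001-, 1-11, 1000, 11-1
PI chart (minterm → PIs covering it):
  3 | -011,001-
  5 | -101  (sole → essential)
  6 | 0-10  (sole → essential)
  8 | 1000  (sole → essential)
  11 | -011,1-11
  13 | -101,11-1
  15 | 1-11,11-1
Essential prime implicants: -101, 0-10, 1000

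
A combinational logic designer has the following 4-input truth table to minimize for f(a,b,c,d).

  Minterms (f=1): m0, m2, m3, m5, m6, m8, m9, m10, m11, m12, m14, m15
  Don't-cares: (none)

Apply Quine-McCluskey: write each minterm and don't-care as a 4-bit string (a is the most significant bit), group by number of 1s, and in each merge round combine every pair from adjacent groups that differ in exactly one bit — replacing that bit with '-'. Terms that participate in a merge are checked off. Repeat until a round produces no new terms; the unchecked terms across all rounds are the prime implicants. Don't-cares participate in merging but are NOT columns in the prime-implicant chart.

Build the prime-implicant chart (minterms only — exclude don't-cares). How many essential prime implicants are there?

size-2^0 implicants → 0000(✓)  0010(✓)  0011(✓)  0101  0110(✓)  1000(✓)  1001(✓)  1010(✓)  1011(✓)  1100(✓)  1110(✓)  1111(✓)
size-2^1 implicants → -000(✓)  -010(✓)  -011(✓)  -110(✓)  0-10(✓)  00-0(✓)  001-(✓)  1-00(✓)  1-10(✓)  1-11(✓)  10-0(✓)  10-1(✓)  100-(✓)  101-(✓)  11-0(✓)  111-(✓)
size-2^2 implicants → --10  -0-0  -01-  1--0  1-1-  10--
Unchecked terms (primes): --10, -0-0, -01-, 0101, 1--0, 1-1-, 10--
Minterm coverage:
  m0 ⊆ -0-0 [E]
  m2 ⊆ --10,-0-0,-01-
  m3 ⊆ -01- [E]
  m5 ⊆ 0101 [E]
  m6 ⊆ --10 [E]
  m8 ⊆ -0-0,1--0,10--
  m9 ⊆ 10-- [E]
  m10 ⊆ --10,-0-0,-01-,1--0,1-1-,10--
  m11 ⊆ -01-,1-1-,10--
  m12 ⊆ 1--0 [E]
  m14 ⊆ --10,1--0,1-1-
  m15 ⊆ 1-1- [E]
E = {--10, -0-0, -01-, 0101, 1--0, 1-1-, 10--}

7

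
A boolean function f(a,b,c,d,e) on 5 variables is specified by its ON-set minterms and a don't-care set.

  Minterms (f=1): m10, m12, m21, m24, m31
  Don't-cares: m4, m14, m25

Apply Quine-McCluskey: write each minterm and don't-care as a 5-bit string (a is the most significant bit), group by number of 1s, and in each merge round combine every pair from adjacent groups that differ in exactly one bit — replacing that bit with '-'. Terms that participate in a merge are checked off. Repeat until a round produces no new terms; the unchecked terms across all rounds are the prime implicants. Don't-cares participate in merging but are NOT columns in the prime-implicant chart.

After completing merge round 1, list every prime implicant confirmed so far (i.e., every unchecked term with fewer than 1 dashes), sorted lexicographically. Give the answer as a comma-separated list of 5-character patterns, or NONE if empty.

size-2^0 implicants → 00100(✓)  01010(✓)  01100(✓)  01110(✓)  10101  11000(✓)  11001(✓)  11111
size-2^1 implicants → 0-100  01-10  011-0  1100-
Unchecked terms (primes): 0-100, 01-10, 011-0, 10101, 1100-, 11111

10101, 11111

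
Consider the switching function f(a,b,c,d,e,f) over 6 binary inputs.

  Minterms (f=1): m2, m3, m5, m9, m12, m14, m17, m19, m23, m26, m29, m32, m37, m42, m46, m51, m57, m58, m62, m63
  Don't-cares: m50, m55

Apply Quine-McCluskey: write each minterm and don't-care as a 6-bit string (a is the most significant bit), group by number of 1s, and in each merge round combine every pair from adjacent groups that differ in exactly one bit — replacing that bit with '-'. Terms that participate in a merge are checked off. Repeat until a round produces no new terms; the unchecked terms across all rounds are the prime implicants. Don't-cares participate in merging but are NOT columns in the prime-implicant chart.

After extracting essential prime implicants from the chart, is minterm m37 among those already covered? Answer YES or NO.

YES

Round 0: 000010✓ 000011✓ 000101✓ 001001 001100✓ 001110✓ 010001✓ 010011✓ 010111✓ 011010✓ 011101 100000 100101✓ 101010✓ 101110✓ 110010✓ 110011✓ 110111✓ 111001 111010✓ 111110✓ 111111✓
Round 1: -00101 -01110 -10011✓ -10111✓ -11010 0-0011 00001- 0011-0 010-11✓ 0100-1 1-1010✓ 1-1110✓ 101-10✓ 11-010 11-111 110-11✓ 11001- 111-10✓ 11111-
Round 2: -10-11 1-1-10
PIs = {-00101, -01110, -10-11, -11010, 0-0011, 00001-, 001001, 0011-0, 0100-1, 011101, 1-1-10, 100000, 11-010, 11-111, 11001-, 111001, 11111-}
Coverage chart:
  m2: 00001- ←essential
  m3: 0-0011,00001-
  m5: -00101 ←essential
  m9: 001001 ←essential
  m12: 0011-0 ←essential
  m14: -01110,0011-0
  m17: 0100-1 ←essential
  m19: -10-11,0-0011,0100-1
  m23: -10-11 ←essential
  m26: -11010 ←essential
  m29: 011101 ←essential
  m32: 100000 ←essential
  m37: -00101 ←essential
  m42: 1-1-10 ←essential
  m46: -01110,1-1-10
  m51: -10-11,11001-
  m57: 111001 ←essential
  m58: -11010,1-1-10,11-010
  m62: 1-1-10,11111-
  m63: 11-111,11111-
Essential: -00101, -10-11, -11010, 00001-, 001001, 0011-0, 0100-1, 011101, 1-1-10, 100000, 111001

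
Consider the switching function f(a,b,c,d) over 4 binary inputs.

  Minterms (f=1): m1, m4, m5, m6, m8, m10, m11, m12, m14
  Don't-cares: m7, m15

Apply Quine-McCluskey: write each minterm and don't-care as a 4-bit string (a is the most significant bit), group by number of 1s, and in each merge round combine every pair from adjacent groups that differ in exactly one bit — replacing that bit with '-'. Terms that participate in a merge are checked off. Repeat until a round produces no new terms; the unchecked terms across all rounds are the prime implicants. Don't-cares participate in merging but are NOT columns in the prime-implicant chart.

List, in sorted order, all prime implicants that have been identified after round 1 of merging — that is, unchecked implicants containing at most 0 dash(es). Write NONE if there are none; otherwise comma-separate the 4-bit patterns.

NONE

[col 0] 0001*, 0100*, 0101*, 0110*, 0111*, 1000*, 1010*, 1011*, 1100*, 1110*, 1111*
[col 1] -100*, -110*, -111*, 0-01, 01-0*, 01-1*, 010-*, 011-*, 1-00*, 1-10*, 1-11*, 10-0*, 101-*, 11-0*, 111-*
[col 2] -1-0, -11-, 01--, 1--0, 1-1-
Prime implicants: -1-0, -11-, 0-01, 01--, 1--0, 1-1-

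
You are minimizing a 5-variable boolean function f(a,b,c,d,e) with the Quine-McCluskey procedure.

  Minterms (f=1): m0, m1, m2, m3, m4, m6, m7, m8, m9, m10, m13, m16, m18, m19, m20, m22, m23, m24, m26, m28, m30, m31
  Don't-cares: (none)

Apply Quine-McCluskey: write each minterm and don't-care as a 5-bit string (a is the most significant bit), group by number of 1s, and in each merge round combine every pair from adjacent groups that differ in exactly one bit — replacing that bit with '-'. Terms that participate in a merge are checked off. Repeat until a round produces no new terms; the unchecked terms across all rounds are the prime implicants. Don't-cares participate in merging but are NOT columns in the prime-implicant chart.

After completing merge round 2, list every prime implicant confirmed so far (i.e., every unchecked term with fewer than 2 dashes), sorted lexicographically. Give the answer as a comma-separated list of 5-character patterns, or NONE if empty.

01-01

Round 0: 00000✓ 00001✓ 00010✓ 00011✓ 00100✓ 00110✓ 00111✓ 01000✓ 01001✓ 01010✓ 01101✓ 10000✓ 10010✓ 10011✓ 10100✓ 10110✓ 10111✓ 11000✓ 11010✓ 11100✓ 11110✓ 11111✓
Round 1: -0000✓ -0010✓ -0011✓ -0100✓ -0110✓ -0111✓ -1000✓ -1010✓ 0-000✓ 0-001✓ 0-010✓ 00-00✓ 00-10✓ 00-11✓ 000-0✓ 000-1✓ 0000-✓ 0001-✓ 001-0✓ 0011-✓ 01-01 010-0✓ 0100-✓ 1-000✓ 1-010✓ 1-100✓ 1-110✓ 1-111✓ 10-00✓ 10-10✓ 10-11✓ 100-0✓ 1001-✓ 101-0✓ 1011-✓ 11-00✓ 11-10✓ 110-0✓ 111-0✓ 1111-✓
Round 2: --000✓ --010✓ -0-00✓ -0-10✓ -0-11✓ -00-0✓ -001-✓ -01-0✓ -011-✓ -10-0✓ 0-0-0✓ 0-00- 00--0✓ 00-1-✓ 000-- 1--00✓ 1--10✓ 1-0-0✓ 1-1-0✓ 1-11- 10--0✓ 10-1-✓ 11--0✓
Round 3: --0-0 -0--0 -0-1- 1---0
PIs = {--0-0, -0--0, -0-1-, 0-00-, 000--, 01-01, 1---0, 1-11-}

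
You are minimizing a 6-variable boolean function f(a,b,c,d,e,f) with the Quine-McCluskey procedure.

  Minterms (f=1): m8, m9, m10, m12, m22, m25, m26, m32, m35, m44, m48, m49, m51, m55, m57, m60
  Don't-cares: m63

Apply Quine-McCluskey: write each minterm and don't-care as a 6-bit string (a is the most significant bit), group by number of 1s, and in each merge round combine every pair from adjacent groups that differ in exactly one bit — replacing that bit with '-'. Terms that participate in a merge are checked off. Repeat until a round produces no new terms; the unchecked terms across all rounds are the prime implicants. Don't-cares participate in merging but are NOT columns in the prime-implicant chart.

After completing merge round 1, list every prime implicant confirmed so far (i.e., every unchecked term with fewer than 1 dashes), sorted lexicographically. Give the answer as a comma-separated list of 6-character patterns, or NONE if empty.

010110

size-2^0 implicants → 001000(✓)  001001(✓)  001010(✓)  001100(✓)  010110  011001(✓)  011010(✓)  100000(✓)  100011(✓)  101100(✓)  110000(✓)  110001(✓)  110011(✓)  110111(✓)  111001(✓)  111100(✓)  111111(✓)
size-2^1 implicants → -01100  -11001  0-1001  0-1010  001-00  0010-0  00100-  1-0000  1-0011  1-1100  11-001  11-111  110-11  1100-1  11000-
Unchecked terms (primes): -01100, -11001, 0-1001, 0-1010, 001-00, 0010-0, 00100-, 010110, 1-0000, 1-0011, 1-1100, 11-001, 11-111, 110-11, 1100-1, 11000-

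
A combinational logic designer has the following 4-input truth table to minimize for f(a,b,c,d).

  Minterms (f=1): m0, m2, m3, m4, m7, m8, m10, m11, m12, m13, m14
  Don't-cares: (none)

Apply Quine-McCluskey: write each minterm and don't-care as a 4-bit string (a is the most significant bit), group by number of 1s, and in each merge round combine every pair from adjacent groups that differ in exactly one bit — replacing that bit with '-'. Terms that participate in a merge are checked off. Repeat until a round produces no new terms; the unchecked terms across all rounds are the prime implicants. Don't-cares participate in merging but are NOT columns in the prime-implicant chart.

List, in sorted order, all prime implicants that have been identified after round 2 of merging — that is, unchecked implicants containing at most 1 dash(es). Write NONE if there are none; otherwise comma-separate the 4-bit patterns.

Round 0: 0000✓ 0010✓ 0011✓ 0100✓ 0111✓ 1000✓ 1010✓ 1011✓ 1100✓ 1101✓ 1110✓
Round 1: -000✓ -010✓ -011✓ -100✓ 0-00✓ 0-11 00-0✓ 001-✓ 1-00✓ 1-10✓ 10-0✓ 101-✓ 11-0✓ 110-
Round 2: --00 -0-0 -01- 1--0
PIs = {--00, -0-0, -01-, 0-11, 1--0, 110-}

0-11, 110-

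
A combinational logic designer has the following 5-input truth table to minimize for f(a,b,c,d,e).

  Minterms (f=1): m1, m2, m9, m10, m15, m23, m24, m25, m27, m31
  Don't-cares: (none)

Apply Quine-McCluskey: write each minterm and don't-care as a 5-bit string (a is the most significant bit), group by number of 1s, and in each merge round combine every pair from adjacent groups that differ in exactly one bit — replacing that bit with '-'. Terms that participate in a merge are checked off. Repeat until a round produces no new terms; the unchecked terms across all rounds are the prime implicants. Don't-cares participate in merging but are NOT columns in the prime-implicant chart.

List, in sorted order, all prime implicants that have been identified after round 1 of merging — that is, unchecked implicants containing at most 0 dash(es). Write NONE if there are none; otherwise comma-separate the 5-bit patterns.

NONE

Round 0: 00001✓ 00010✓ 01001✓ 01010✓ 01111✓ 10111✓ 11000✓ 11001✓ 11011✓ 11111✓
Round 1: -1001 -1111 0-001 0-010 1-111 11-11 110-1 1100-
PIs = {-1001, -1111, 0-001, 0-010, 1-111, 11-11, 110-1, 1100-}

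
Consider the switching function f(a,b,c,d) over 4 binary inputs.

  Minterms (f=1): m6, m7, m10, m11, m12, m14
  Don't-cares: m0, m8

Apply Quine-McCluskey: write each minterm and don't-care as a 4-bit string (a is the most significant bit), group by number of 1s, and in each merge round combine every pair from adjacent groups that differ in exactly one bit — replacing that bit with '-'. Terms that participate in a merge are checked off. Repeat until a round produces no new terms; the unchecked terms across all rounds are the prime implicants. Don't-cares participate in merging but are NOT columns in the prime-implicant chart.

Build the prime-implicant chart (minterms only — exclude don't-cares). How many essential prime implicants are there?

size-2^0 implicants → 0000(✓)  0110(✓)  0111(✓)  1000(✓)  1010(✓)  1011(✓)  1100(✓)  1110(✓)
size-2^1 implicants → -000  -110  011-  1-00(✓)  1-10(✓)  10-0(✓)  101-  11-0(✓)
size-2^2 implicants → 1--0
Unchecked terms (primes): -000, -110, 011-, 1--0, 101-
Minterm coverage:
  m6 ⊆ -110,011-
  m7 ⊆ 011- [E]
  m10 ⊆ 1--0,101-
  m11 ⊆ 101- [E]
  m12 ⊆ 1--0 [E]
  m14 ⊆ -110,1--0
E = {011-, 1--0, 101-}

3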